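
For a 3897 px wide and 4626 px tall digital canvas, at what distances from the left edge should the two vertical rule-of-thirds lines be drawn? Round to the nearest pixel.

x = 1299 px and x = 2598 px

3897 / 3 = 1299, so the vertical lines sit at one and two thirds of 3897.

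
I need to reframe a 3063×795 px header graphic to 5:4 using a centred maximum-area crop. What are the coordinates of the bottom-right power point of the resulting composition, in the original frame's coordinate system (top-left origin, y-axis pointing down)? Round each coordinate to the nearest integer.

x = 1697 px, y = 530 px

3063/795 > 5/4, so the 5:4 crop keeps the full height 795 and trims width to 795 × 5/4 = 993.75 px.
Left offset = (3063 − 993.75)/2 = 1034.62 px; top offset = 0.
Bottom-right is two-thirds across and two-thirds down within the crop:
x = 1034.62 + 2 × 993.75/3 ≈ 1697; y = 0.00 + 2 × 795.00/3 ≈ 530.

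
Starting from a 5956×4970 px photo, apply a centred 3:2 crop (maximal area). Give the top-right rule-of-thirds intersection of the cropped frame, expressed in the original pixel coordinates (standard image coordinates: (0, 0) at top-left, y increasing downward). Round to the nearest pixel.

5956/4970 < 3/2, so the 3:2 crop keeps the full width 5956 and trims height to 5956 × 2/3 = 3970.67 px.
Top offset = (4970 − 3970.67)/2 = 499.67 px; left offset = 0.
Top-right is two-thirds across and one-third down within the crop:
x = 0.00 + 2 × 5956.00/3 ≈ 3971; y = 499.67 + 1 × 3970.67/3 ≈ 1823.

(3971, 1823)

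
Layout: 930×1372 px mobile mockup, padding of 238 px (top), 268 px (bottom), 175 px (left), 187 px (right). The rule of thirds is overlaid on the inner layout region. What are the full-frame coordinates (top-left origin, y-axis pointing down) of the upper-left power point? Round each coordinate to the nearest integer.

Content width = 930 − 175 − 187 = 568 px; content height = 1372 − 238 − 268 = 866 px.
Upper-left is one-third across and one-third down within the inner layout region.
x = 175 + 1 × 568/3 = 175 + 189.33 ≈ 364
y = 238 + 1 × 866/3 = 238 + 288.67 ≈ 527

x = 364 px, y = 527 px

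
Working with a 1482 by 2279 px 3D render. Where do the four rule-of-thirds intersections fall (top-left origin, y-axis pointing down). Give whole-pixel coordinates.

(494, 760), (988, 760), (494, 1519), (988, 1519)

One third of 1482 is 494; one third of 2279 is 759.67.
Vertical third lines at x = 494 and x = 988; horizontal third lines at y = 760 and y = 1519.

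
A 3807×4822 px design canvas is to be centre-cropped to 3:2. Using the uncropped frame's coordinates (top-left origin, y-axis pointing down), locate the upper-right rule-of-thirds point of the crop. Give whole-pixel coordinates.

3807/4822 < 3/2, so the 3:2 crop keeps the full width 3807 and trims height to 3807 × 2/3 = 2538.00 px.
Top offset = (4822 − 2538.00)/2 = 1142.00 px; left offset = 0.
Upper-right is two-thirds across and one-third down within the crop:
x = 0.00 + 2 × 3807.00/3 ≈ 2538; y = 1142.00 + 1 × 2538.00/3 ≈ 1988.

x = 2538 px, y = 1988 px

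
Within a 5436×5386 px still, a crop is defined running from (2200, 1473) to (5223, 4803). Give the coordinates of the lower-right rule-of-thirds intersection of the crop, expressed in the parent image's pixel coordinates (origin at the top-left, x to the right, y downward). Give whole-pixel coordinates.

Crop width = 5223 − 2200 = 3023 px; one third is 1007.67 px.
Crop height = 4803 − 1473 = 3330 px; one third is 1110.00 px.
The lower-right point is two-thirds across and two-thirds down within the crop:
x = 2200 + 2 × 1007.67 ≈ 4215; y = 1473 + 2 × 1110.00 ≈ 3693.

x = 4215 px, y = 3693 px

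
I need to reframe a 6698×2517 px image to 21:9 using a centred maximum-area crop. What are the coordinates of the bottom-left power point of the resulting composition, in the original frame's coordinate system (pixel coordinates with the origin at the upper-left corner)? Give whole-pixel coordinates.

(2370, 1678)

6698/2517 > 21/9, so the 21:9 crop keeps the full height 2517 and trims width to 2517 × 21/9 = 5873.00 px.
Left offset = (6698 − 5873.00)/2 = 412.50 px; top offset = 0.
Bottom-left is one-third across and two-thirds down within the crop:
x = 412.50 + 1 × 5873.00/3 ≈ 2370; y = 0.00 + 2 × 2517.00/3 ≈ 1678.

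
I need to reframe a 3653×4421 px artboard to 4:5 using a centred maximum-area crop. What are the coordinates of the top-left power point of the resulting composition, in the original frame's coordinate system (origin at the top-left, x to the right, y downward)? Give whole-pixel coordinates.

3653/4421 > 4/5, so the 4:5 crop keeps the full height 4421 and trims width to 4421 × 4/5 = 3536.80 px.
Left offset = (3653 − 3536.80)/2 = 58.10 px; top offset = 0.
Top-left is one-third across and one-third down within the crop:
x = 58.10 + 1 × 3536.80/3 ≈ 1237; y = 0.00 + 1 × 4421.00/3 ≈ 1474.

(1237, 1474)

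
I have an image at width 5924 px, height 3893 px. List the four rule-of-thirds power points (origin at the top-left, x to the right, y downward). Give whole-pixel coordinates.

(1975, 1298), (3949, 1298), (1975, 2595), (3949, 2595)

One third of 5924 is 1974.67; one third of 3893 is 1297.67.
Vertical third lines at x = 1975 and x = 3949; horizontal third lines at y = 1298 and y = 2595.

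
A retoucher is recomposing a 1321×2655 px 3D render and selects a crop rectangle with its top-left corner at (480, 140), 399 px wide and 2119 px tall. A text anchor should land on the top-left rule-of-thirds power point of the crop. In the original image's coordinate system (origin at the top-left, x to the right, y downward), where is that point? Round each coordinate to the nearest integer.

(613, 846)

One third of the crop width 399 is 133.00 px.
One third of the crop height 2119 is 706.33 px.
The top-left point is one-third across and one-third down within the crop:
x = 480 + 1 × 133.00 ≈ 613; y = 140 + 1 × 706.33 ≈ 846.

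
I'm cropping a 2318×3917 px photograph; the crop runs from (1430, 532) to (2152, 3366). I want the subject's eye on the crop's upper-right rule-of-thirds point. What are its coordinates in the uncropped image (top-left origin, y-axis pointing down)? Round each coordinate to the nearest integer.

Crop width = 2152 − 1430 = 722 px; one third is 240.67 px.
Crop height = 3366 − 532 = 2834 px; one third is 944.67 px.
The upper-right point is two-thirds across and one-third down within the crop:
x = 1430 + 2 × 240.67 ≈ 1911; y = 532 + 1 × 944.67 ≈ 1477.

(1911, 1477)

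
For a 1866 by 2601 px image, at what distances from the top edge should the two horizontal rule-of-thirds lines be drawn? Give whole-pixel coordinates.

2601 / 3 = 867, so the horizontal lines sit at one and two thirds of 2601.

867 px and 1734 px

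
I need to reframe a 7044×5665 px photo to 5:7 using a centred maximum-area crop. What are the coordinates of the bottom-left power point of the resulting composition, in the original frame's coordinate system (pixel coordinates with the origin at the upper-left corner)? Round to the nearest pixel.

7044/5665 > 5/7, so the 5:7 crop keeps the full height 5665 and trims width to 5665 × 5/7 = 4046.43 px.
Left offset = (7044 − 4046.43)/2 = 1498.79 px; top offset = 0.
Bottom-left is one-third across and two-thirds down within the crop:
x = 1498.79 + 1 × 4046.43/3 ≈ 2848; y = 0.00 + 2 × 5665.00/3 ≈ 3777.

x = 2848 px, y = 3777 px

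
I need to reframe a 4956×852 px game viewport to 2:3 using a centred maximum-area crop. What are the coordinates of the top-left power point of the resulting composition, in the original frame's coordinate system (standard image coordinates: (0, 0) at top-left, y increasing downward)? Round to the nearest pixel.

(2383, 284)

4956/852 > 2/3, so the 2:3 crop keeps the full height 852 and trims width to 852 × 2/3 = 568.00 px.
Left offset = (4956 − 568.00)/2 = 2194.00 px; top offset = 0.
Top-left is one-third across and one-third down within the crop:
x = 2194.00 + 1 × 568.00/3 ≈ 2383; y = 0.00 + 1 × 852.00/3 ≈ 284.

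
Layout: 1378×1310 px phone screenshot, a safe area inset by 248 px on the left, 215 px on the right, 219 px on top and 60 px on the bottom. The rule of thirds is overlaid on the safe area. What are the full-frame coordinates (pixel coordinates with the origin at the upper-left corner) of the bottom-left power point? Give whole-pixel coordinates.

Content width = 1378 − 248 − 215 = 915 px; content height = 1310 − 219 − 60 = 1031 px.
Bottom-left is one-third across and two-thirds down within the safe area.
x = 248 + 1 × 915/3 = 248 + 305.00 ≈ 553
y = 219 + 2 × 1031/3 = 219 + 687.33 ≈ 906

(553, 906)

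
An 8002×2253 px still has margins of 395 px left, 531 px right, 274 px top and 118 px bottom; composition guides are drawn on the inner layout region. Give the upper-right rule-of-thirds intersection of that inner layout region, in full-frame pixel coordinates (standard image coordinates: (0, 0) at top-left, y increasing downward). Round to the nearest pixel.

Content width = 8002 − 395 − 531 = 7076 px; content height = 2253 − 274 − 118 = 1861 px.
Upper-right is two-thirds across and one-third down within the inner layout region.
x = 395 + 2 × 7076/3 = 395 + 4717.33 ≈ 5112
y = 274 + 1 × 1861/3 = 274 + 620.33 ≈ 894

x = 5112 px, y = 894 px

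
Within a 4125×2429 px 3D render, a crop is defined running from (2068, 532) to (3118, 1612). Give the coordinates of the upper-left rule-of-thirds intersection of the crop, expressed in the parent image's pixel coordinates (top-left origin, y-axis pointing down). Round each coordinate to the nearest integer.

Crop width = 3118 − 2068 = 1050 px; one third is 350.00 px.
Crop height = 1612 − 532 = 1080 px; one third is 360.00 px.
The upper-left point is one-third across and one-third down within the crop:
x = 2068 + 1 × 350.00 ≈ 2418; y = 532 + 1 × 360.00 ≈ 892.

(2418, 892)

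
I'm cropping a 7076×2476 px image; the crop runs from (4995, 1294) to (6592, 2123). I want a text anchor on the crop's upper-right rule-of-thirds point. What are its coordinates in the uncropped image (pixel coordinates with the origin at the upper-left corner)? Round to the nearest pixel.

Crop width = 6592 − 4995 = 1597 px; one third is 532.33 px.
Crop height = 2123 − 1294 = 829 px; one third is 276.33 px.
The upper-right point is two-thirds across and one-third down within the crop:
x = 4995 + 2 × 532.33 ≈ 6060; y = 1294 + 1 × 276.33 ≈ 1570.

x = 6060 px, y = 1570 px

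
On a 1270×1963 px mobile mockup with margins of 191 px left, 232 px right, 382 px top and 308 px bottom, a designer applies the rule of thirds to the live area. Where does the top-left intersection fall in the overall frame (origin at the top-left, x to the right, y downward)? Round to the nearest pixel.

(473, 806)

Content width = 1270 − 191 − 232 = 847 px; content height = 1963 − 382 − 308 = 1273 px.
Top-left is one-third across and one-third down within the live area.
x = 191 + 1 × 847/3 = 191 + 282.33 ≈ 473
y = 382 + 1 × 1273/3 = 382 + 424.33 ≈ 806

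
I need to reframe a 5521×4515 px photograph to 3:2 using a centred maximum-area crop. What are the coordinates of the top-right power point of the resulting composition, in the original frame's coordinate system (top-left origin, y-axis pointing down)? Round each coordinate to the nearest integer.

5521/4515 < 3/2, so the 3:2 crop keeps the full width 5521 and trims height to 5521 × 2/3 = 3680.67 px.
Top offset = (4515 − 3680.67)/2 = 417.17 px; left offset = 0.
Top-right is two-thirds across and one-third down within the crop:
x = 0.00 + 2 × 5521.00/3 ≈ 3681; y = 417.17 + 1 × 3680.67/3 ≈ 1644.

(3681, 1644)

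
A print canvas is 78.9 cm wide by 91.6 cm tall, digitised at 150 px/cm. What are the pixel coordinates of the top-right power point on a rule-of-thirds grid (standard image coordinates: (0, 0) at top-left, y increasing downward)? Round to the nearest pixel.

x = 7890 px, y = 4580 px

In pixels the canvas is 78.9 × 150 = 11835 wide and 91.6 × 150 = 13740 tall.
The top-right point is two-thirds across and one-third down:
x = 2 × 11835/3 ≈ 7890; y = 1 × 13740/3 ≈ 4580.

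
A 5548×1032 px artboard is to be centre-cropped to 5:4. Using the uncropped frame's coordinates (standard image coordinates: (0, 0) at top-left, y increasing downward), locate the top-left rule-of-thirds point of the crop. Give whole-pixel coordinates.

(2559, 344)

5548/1032 > 5/4, so the 5:4 crop keeps the full height 1032 and trims width to 1032 × 5/4 = 1290.00 px.
Left offset = (5548 − 1290.00)/2 = 2129.00 px; top offset = 0.
Top-left is one-third across and one-third down within the crop:
x = 2129.00 + 1 × 1290.00/3 ≈ 2559; y = 0.00 + 1 × 1032.00/3 ≈ 344.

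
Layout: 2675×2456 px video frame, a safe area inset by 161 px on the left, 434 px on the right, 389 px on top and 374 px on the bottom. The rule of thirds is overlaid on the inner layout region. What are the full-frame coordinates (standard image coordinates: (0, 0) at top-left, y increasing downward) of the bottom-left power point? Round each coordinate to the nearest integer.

Content width = 2675 − 161 − 434 = 2080 px; content height = 2456 − 389 − 374 = 1693 px.
Bottom-left is one-third across and two-thirds down within the inner layout region.
x = 161 + 1 × 2080/3 = 161 + 693.33 ≈ 854
y = 389 + 2 × 1693/3 = 389 + 1128.67 ≈ 1518

(854, 1518)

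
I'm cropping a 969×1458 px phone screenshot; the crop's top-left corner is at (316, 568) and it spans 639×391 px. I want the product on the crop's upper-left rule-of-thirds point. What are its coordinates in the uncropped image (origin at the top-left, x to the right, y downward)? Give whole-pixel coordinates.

One third of the crop width 639 is 213.00 px.
One third of the crop height 391 is 130.33 px.
The upper-left point is one-third across and one-third down within the crop:
x = 316 + 1 × 213.00 ≈ 529; y = 568 + 1 × 130.33 ≈ 698.

(529, 698)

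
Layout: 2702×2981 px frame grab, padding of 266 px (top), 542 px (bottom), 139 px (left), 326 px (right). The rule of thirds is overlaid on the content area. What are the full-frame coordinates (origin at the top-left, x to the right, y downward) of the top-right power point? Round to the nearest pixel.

Content width = 2702 − 139 − 326 = 2237 px; content height = 2981 − 266 − 542 = 2173 px.
Top-right is two-thirds across and one-third down within the content area.
x = 139 + 2 × 2237/3 = 139 + 1491.33 ≈ 1630
y = 266 + 1 × 2173/3 = 266 + 724.33 ≈ 990

x = 1630 px, y = 990 px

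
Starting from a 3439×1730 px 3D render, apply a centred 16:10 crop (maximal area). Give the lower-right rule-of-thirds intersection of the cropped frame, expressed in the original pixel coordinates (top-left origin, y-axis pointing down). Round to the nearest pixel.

3439/1730 > 16/10, so the 16:10 crop keeps the full height 1730 and trims width to 1730 × 16/10 = 2768.00 px.
Left offset = (3439 − 2768.00)/2 = 335.50 px; top offset = 0.
Lower-right is two-thirds across and two-thirds down within the crop:
x = 335.50 + 2 × 2768.00/3 ≈ 2181; y = 0.00 + 2 × 1730.00/3 ≈ 1153.

x = 2181 px, y = 1153 px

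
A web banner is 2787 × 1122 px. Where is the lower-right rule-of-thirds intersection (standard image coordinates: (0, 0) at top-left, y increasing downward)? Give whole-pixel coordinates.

The lower-right point sits two-thirds of the way across and two-thirds of the way down.
x = 2 × 2787/3 ≈ 1858; y = 2 × 1122/3 ≈ 748.

(1858, 748)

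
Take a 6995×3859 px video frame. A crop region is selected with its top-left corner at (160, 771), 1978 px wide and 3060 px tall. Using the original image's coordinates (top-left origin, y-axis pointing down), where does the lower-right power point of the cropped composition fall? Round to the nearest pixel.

x = 1479 px, y = 2811 px

One third of the crop width 1978 is 659.33 px.
One third of the crop height 3060 is 1020.00 px.
The lower-right point is two-thirds across and two-thirds down within the crop:
x = 160 + 2 × 659.33 ≈ 1479; y = 771 + 2 × 1020.00 ≈ 2811.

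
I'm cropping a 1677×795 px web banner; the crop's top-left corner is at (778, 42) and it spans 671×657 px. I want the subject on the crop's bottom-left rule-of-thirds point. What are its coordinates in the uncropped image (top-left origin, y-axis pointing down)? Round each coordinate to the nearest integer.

x = 1002 px, y = 480 px

One third of the crop width 671 is 223.67 px.
One third of the crop height 657 is 219.00 px.
The bottom-left point is one-third across and two-thirds down within the crop:
x = 778 + 1 × 223.67 ≈ 1002; y = 42 + 2 × 219.00 ≈ 480.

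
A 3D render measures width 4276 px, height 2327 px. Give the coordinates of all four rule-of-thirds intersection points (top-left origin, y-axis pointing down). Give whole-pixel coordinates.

One third of 4276 is 1425.33; one third of 2327 is 775.67.
Vertical third lines at x = 1425 and x = 2851; horizontal third lines at y = 776 and y = 1551.

(1425, 776), (2851, 776), (1425, 1551), (2851, 1551)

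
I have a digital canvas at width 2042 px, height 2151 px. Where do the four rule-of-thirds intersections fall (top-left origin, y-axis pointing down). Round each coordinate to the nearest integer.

(681, 717), (1361, 717), (681, 1434), (1361, 1434)

One third of 2042 is 680.67; one third of 2151 is 717.
Vertical third lines at x = 681 and x = 1361; horizontal third lines at y = 717 and y = 1434.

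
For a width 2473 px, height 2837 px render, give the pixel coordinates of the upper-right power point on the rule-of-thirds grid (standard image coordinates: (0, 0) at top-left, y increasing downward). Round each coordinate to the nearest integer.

x = 1649 px, y = 946 px

The upper-right point sits two-thirds of the way across and one-third of the way down.
x = 2 × 2473/3 ≈ 1649; y = 1 × 2837/3 ≈ 946.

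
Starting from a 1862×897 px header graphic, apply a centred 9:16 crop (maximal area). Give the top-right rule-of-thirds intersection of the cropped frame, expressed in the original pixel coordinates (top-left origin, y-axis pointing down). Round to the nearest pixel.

x = 1015 px, y = 299 px

1862/897 > 9/16, so the 9:16 crop keeps the full height 897 and trims width to 897 × 9/16 = 504.56 px.
Left offset = (1862 − 504.56)/2 = 678.72 px; top offset = 0.
Top-right is two-thirds across and one-third down within the crop:
x = 678.72 + 2 × 504.56/3 ≈ 1015; y = 0.00 + 1 × 897.00/3 ≈ 299.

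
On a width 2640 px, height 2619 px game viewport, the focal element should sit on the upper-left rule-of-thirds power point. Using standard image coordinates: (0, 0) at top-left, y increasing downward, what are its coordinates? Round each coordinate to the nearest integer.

(880, 873)

The upper-left point sits one-third of the way across and one-third of the way down.
x = 1 × 2640/3 ≈ 880; y = 1 × 2619/3 ≈ 873.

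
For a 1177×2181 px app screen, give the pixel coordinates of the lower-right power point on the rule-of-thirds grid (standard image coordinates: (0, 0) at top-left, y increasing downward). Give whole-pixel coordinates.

The lower-right point sits two-thirds of the way across and two-thirds of the way down.
x = 2 × 1177/3 ≈ 785; y = 2 × 2181/3 ≈ 1454.

(785, 1454)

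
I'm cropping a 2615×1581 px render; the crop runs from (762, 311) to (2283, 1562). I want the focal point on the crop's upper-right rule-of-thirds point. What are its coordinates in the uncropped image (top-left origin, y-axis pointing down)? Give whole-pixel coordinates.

Crop width = 2283 − 762 = 1521 px; one third is 507.00 px.
Crop height = 1562 − 311 = 1251 px; one third is 417.00 px.
The upper-right point is two-thirds across and one-third down within the crop:
x = 762 + 2 × 507.00 ≈ 1776; y = 311 + 1 × 417.00 ≈ 728.

(1776, 728)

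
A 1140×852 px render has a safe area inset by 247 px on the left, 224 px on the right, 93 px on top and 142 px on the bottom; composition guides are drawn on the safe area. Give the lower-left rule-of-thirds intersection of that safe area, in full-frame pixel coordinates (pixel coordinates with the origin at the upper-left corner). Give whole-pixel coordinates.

Content width = 1140 − 247 − 224 = 669 px; content height = 852 − 93 − 142 = 617 px.
Lower-left is one-third across and two-thirds down within the safe area.
x = 247 + 1 × 669/3 = 247 + 223.00 ≈ 470
y = 93 + 2 × 617/3 = 93 + 411.33 ≈ 504

(470, 504)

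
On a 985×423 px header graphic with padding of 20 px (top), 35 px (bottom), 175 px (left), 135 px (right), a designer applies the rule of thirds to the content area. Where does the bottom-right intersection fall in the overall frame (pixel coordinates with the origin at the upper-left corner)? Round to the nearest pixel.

Content width = 985 − 175 − 135 = 675 px; content height = 423 − 20 − 35 = 368 px.
Bottom-right is two-thirds across and two-thirds down within the content area.
x = 175 + 2 × 675/3 = 175 + 450.00 ≈ 625
y = 20 + 2 × 368/3 = 20 + 245.33 ≈ 265

(625, 265)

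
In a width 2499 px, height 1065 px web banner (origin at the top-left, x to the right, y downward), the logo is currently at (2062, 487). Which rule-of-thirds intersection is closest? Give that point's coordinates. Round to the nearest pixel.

Third lines: x ∈ {833, 1666}, y ∈ {355, 710}.
2062 is closer to x = 1666; 487 is closer to y = 355.
So the nearest intersection is the upper-right power point.

x = 1666 px, y = 355 px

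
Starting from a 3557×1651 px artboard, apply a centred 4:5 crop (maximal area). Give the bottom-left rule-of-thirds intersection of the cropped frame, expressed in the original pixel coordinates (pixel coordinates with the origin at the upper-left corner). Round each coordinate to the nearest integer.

(1558, 1101)

3557/1651 > 4/5, so the 4:5 crop keeps the full height 1651 and trims width to 1651 × 4/5 = 1320.80 px.
Left offset = (3557 − 1320.80)/2 = 1118.10 px; top offset = 0.
Bottom-left is one-third across and two-thirds down within the crop:
x = 1118.10 + 1 × 1320.80/3 ≈ 1558; y = 0.00 + 2 × 1651.00/3 ≈ 1101.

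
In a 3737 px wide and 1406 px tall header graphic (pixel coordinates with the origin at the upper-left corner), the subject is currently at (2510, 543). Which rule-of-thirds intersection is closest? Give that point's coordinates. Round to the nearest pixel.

x = 2491 px, y = 469 px

Third lines: x ∈ {1246, 2491}, y ∈ {469, 937}.
2510 is closer to x = 2491; 543 is closer to y = 469.
So the nearest intersection is the upper-right power point.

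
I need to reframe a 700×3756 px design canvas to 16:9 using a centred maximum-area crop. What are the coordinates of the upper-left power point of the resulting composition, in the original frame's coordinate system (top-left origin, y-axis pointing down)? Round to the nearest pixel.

700/3756 < 16/9, so the 16:9 crop keeps the full width 700 and trims height to 700 × 9/16 = 393.75 px.
Top offset = (3756 − 393.75)/2 = 1681.12 px; left offset = 0.
Upper-left is one-third across and one-third down within the crop:
x = 0.00 + 1 × 700.00/3 ≈ 233; y = 1681.12 + 1 × 393.75/3 ≈ 1812.

x = 233 px, y = 1812 px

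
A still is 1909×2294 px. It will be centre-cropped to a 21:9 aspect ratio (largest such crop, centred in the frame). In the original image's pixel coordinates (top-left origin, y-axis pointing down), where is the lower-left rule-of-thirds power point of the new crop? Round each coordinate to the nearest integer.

x = 636 px, y = 1283 px

1909/2294 < 21/9, so the 21:9 crop keeps the full width 1909 and trims height to 1909 × 9/21 = 818.14 px.
Top offset = (2294 − 818.14)/2 = 737.93 px; left offset = 0.
Lower-left is one-third across and two-thirds down within the crop:
x = 0.00 + 1 × 1909.00/3 ≈ 636; y = 737.93 + 2 × 818.14/3 ≈ 1283.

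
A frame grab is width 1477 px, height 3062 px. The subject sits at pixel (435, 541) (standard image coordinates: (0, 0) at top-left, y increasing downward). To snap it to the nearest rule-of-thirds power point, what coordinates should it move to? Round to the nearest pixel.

Third lines: x ∈ {492, 985}, y ∈ {1021, 2041}.
435 is closer to x = 492; 541 is closer to y = 1021.
So the nearest intersection is the upper-left power point.

(492, 1021)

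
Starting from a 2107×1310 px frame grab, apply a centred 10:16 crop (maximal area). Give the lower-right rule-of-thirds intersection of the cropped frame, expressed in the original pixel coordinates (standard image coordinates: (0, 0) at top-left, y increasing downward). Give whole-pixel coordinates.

x = 1190 px, y = 873 px

2107/1310 > 10/16, so the 10:16 crop keeps the full height 1310 and trims width to 1310 × 10/16 = 818.75 px.
Left offset = (2107 − 818.75)/2 = 644.12 px; top offset = 0.
Lower-right is two-thirds across and two-thirds down within the crop:
x = 644.12 + 2 × 818.75/3 ≈ 1190; y = 0.00 + 2 × 1310.00/3 ≈ 873.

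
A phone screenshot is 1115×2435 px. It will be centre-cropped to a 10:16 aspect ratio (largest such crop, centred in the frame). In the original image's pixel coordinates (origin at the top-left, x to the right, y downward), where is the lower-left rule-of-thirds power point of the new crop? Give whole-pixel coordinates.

1115/2435 < 10/16, so the 10:16 crop keeps the full width 1115 and trims height to 1115 × 16/10 = 1784.00 px.
Top offset = (2435 − 1784.00)/2 = 325.50 px; left offset = 0.
Lower-left is one-third across and two-thirds down within the crop:
x = 0.00 + 1 × 1115.00/3 ≈ 372; y = 325.50 + 2 × 1784.00/3 ≈ 1515.

(372, 1515)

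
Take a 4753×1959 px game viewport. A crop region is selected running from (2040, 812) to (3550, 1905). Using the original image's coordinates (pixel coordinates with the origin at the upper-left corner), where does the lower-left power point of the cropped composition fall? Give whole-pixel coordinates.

Crop width = 3550 − 2040 = 1510 px; one third is 503.33 px.
Crop height = 1905 − 812 = 1093 px; one third is 364.33 px.
The lower-left point is one-third across and two-thirds down within the crop:
x = 2040 + 1 × 503.33 ≈ 2543; y = 812 + 2 × 364.33 ≈ 1541.

x = 2543 px, y = 1541 px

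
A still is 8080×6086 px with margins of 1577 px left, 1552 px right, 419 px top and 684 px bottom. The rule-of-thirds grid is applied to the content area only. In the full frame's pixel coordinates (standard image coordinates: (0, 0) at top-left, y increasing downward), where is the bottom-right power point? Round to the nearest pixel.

Content width = 8080 − 1577 − 1552 = 4951 px; content height = 6086 − 419 − 684 = 4983 px.
Bottom-right is two-thirds across and two-thirds down within the content area.
x = 1577 + 2 × 4951/3 = 1577 + 3300.67 ≈ 4878
y = 419 + 2 × 4983/3 = 419 + 3322.00 ≈ 3741

x = 4878 px, y = 3741 px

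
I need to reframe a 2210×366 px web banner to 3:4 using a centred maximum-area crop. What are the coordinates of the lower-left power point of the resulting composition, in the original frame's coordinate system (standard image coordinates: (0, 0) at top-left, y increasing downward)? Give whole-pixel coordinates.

2210/366 > 3/4, so the 3:4 crop keeps the full height 366 and trims width to 366 × 3/4 = 274.50 px.
Left offset = (2210 − 274.50)/2 = 967.75 px; top offset = 0.
Lower-left is one-third across and two-thirds down within the crop:
x = 967.75 + 1 × 274.50/3 ≈ 1059; y = 0.00 + 2 × 366.00/3 ≈ 244.

x = 1059 px, y = 244 px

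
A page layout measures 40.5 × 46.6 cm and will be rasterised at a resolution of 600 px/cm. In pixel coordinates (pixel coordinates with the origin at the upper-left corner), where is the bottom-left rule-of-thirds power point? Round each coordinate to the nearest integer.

In pixels the canvas is 40.5 × 600 = 24300 wide and 46.6 × 600 = 27960 tall.
The bottom-left point is one-third across and two-thirds down:
x = 1 × 24300/3 ≈ 8100; y = 2 × 27960/3 ≈ 18640.

(8100, 18640)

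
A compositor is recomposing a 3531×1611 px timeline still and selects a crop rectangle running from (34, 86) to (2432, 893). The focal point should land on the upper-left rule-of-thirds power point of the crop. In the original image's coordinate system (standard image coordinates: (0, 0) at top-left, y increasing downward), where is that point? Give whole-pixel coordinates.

Crop width = 2432 − 34 = 2398 px; one third is 799.33 px.
Crop height = 893 − 86 = 807 px; one third is 269.00 px.
The upper-left point is one-third across and one-third down within the crop:
x = 34 + 1 × 799.33 ≈ 833; y = 86 + 1 × 269.00 ≈ 355.

(833, 355)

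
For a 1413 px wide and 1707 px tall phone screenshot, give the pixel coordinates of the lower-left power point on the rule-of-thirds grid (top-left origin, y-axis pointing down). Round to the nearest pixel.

The lower-left point sits one-third of the way across and two-thirds of the way down.
x = 1 × 1413/3 ≈ 471; y = 2 × 1707/3 ≈ 1138.

(471, 1138)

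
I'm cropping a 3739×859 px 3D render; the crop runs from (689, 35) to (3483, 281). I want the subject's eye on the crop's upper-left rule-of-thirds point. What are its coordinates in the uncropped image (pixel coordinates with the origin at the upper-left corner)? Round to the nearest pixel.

Crop width = 3483 − 689 = 2794 px; one third is 931.33 px.
Crop height = 281 − 35 = 246 px; one third is 82.00 px.
The upper-left point is one-third across and one-third down within the crop:
x = 689 + 1 × 931.33 ≈ 1620; y = 35 + 1 × 82.00 ≈ 117.

(1620, 117)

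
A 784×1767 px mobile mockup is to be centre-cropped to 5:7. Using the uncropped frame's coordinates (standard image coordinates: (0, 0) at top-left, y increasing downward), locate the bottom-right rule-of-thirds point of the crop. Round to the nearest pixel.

784/1767 < 5/7, so the 5:7 crop keeps the full width 784 and trims height to 784 × 7/5 = 1097.60 px.
Top offset = (1767 − 1097.60)/2 = 334.70 px; left offset = 0.
Bottom-right is two-thirds across and two-thirds down within the crop:
x = 0.00 + 2 × 784.00/3 ≈ 523; y = 334.70 + 2 × 1097.60/3 ≈ 1066.

x = 523 px, y = 1066 px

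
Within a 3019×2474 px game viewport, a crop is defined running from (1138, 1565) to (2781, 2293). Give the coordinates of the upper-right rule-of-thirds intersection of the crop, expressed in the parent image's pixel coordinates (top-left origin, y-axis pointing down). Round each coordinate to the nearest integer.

Crop width = 2781 − 1138 = 1643 px; one third is 547.67 px.
Crop height = 2293 − 1565 = 728 px; one third is 242.67 px.
The upper-right point is two-thirds across and one-third down within the crop:
x = 1138 + 2 × 547.67 ≈ 2233; y = 1565 + 1 × 242.67 ≈ 1808.

(2233, 1808)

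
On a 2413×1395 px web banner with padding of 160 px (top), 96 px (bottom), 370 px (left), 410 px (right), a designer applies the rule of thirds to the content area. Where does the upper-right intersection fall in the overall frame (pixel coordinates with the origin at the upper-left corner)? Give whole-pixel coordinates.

(1459, 540)

Content width = 2413 − 370 − 410 = 1633 px; content height = 1395 − 160 − 96 = 1139 px.
Upper-right is two-thirds across and one-third down within the content area.
x = 370 + 2 × 1633/3 = 370 + 1088.67 ≈ 1459
y = 160 + 1 × 1139/3 = 160 + 379.67 ≈ 540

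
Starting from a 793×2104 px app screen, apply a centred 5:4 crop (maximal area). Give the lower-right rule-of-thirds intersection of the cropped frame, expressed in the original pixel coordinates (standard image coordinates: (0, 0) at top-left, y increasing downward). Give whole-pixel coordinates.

x = 529 px, y = 1158 px

793/2104 < 5/4, so the 5:4 crop keeps the full width 793 and trims height to 793 × 4/5 = 634.40 px.
Top offset = (2104 − 634.40)/2 = 734.80 px; left offset = 0.
Lower-right is two-thirds across and two-thirds down within the crop:
x = 0.00 + 2 × 793.00/3 ≈ 529; y = 734.80 + 2 × 634.40/3 ≈ 1158.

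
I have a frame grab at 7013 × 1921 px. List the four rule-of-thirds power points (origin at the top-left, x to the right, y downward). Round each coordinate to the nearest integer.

(2338, 640), (4675, 640), (2338, 1281), (4675, 1281)

One third of 7013 is 2337.67; one third of 1921 is 640.33.
Vertical third lines at x = 2338 and x = 4675; horizontal third lines at y = 640 and y = 1281.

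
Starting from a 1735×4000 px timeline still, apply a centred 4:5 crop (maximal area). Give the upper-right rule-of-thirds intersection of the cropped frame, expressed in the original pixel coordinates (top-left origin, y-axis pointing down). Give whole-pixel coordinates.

(1157, 1639)

1735/4000 < 4/5, so the 4:5 crop keeps the full width 1735 and trims height to 1735 × 5/4 = 2168.75 px.
Top offset = (4000 − 2168.75)/2 = 915.62 px; left offset = 0.
Upper-right is two-thirds across and one-third down within the crop:
x = 0.00 + 2 × 1735.00/3 ≈ 1157; y = 915.62 + 1 × 2168.75/3 ≈ 1639.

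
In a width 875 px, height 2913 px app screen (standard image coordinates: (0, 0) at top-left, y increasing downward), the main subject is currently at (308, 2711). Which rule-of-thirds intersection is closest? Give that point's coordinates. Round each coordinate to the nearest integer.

Third lines: x ∈ {292, 583}, y ∈ {971, 1942}.
308 is closer to x = 292; 2711 is closer to y = 1942.
So the nearest intersection is the lower-left power point.

x = 292 px, y = 1942 px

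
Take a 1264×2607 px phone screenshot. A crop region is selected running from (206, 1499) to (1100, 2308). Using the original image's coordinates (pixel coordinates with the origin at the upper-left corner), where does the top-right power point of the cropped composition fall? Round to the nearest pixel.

x = 802 px, y = 1769 px

Crop width = 1100 − 206 = 894 px; one third is 298.00 px.
Crop height = 2308 − 1499 = 809 px; one third is 269.67 px.
The top-right point is two-thirds across and one-third down within the crop:
x = 206 + 2 × 298.00 ≈ 802; y = 1499 + 1 × 269.67 ≈ 1769.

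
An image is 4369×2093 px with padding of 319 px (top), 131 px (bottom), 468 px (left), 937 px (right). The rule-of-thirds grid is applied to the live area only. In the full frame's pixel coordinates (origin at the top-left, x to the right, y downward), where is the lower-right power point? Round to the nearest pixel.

Content width = 4369 − 468 − 937 = 2964 px; content height = 2093 − 319 − 131 = 1643 px.
Lower-right is two-thirds across and two-thirds down within the live area.
x = 468 + 2 × 2964/3 = 468 + 1976.00 ≈ 2444
y = 319 + 2 × 1643/3 = 319 + 1095.33 ≈ 1414

x = 2444 px, y = 1414 px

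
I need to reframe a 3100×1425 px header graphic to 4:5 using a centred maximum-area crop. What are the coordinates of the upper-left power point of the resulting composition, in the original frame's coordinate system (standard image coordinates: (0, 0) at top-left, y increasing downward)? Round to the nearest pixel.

x = 1360 px, y = 475 px

3100/1425 > 4/5, so the 4:5 crop keeps the full height 1425 and trims width to 1425 × 4/5 = 1140.00 px.
Left offset = (3100 − 1140.00)/2 = 980.00 px; top offset = 0.
Upper-left is one-third across and one-third down within the crop:
x = 980.00 + 1 × 1140.00/3 ≈ 1360; y = 0.00 + 1 × 1425.00/3 ≈ 475.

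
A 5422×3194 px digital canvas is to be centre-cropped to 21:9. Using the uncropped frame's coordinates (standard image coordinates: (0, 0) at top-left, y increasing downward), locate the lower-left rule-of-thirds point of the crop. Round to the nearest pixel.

(1807, 1984)

5422/3194 < 21/9, so the 21:9 crop keeps the full width 5422 and trims height to 5422 × 9/21 = 2323.71 px.
Top offset = (3194 − 2323.71)/2 = 435.14 px; left offset = 0.
Lower-left is one-third across and two-thirds down within the crop:
x = 0.00 + 1 × 5422.00/3 ≈ 1807; y = 435.14 + 2 × 2323.71/3 ≈ 1984.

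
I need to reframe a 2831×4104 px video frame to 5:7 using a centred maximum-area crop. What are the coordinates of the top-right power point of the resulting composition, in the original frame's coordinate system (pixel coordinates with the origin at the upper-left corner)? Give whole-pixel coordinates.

2831/4104 < 5/7, so the 5:7 crop keeps the full width 2831 and trims height to 2831 × 7/5 = 3963.40 px.
Top offset = (4104 − 3963.40)/2 = 70.30 px; left offset = 0.
Top-right is two-thirds across and one-third down within the crop:
x = 0.00 + 2 × 2831.00/3 ≈ 1887; y = 70.30 + 1 × 3963.40/3 ≈ 1391.

x = 1887 px, y = 1391 px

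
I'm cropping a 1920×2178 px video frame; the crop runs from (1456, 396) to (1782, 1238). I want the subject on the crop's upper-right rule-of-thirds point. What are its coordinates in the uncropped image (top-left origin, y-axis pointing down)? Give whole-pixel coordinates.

Crop width = 1782 − 1456 = 326 px; one third is 108.67 px.
Crop height = 1238 − 396 = 842 px; one third is 280.67 px.
The upper-right point is two-thirds across and one-third down within the crop:
x = 1456 + 2 × 108.67 ≈ 1673; y = 396 + 1 × 280.67 ≈ 677.

(1673, 677)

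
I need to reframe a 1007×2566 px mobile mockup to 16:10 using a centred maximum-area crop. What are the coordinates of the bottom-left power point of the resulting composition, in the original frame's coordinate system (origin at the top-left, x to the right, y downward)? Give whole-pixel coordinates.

1007/2566 < 16/10, so the 16:10 crop keeps the full width 1007 and trims height to 1007 × 10/16 = 629.38 px.
Top offset = (2566 − 629.38)/2 = 968.31 px; left offset = 0.
Bottom-left is one-third across and two-thirds down within the crop:
x = 0.00 + 1 × 1007.00/3 ≈ 336; y = 968.31 + 2 × 629.38/3 ≈ 1388.

x = 336 px, y = 1388 px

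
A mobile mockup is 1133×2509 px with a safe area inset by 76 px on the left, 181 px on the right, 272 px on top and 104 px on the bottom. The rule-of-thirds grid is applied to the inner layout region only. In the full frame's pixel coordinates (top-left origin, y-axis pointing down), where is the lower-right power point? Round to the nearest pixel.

(660, 1694)

Content width = 1133 − 76 − 181 = 876 px; content height = 2509 − 272 − 104 = 2133 px.
Lower-right is two-thirds across and two-thirds down within the inner layout region.
x = 76 + 2 × 876/3 = 76 + 584.00 ≈ 660
y = 272 + 2 × 2133/3 = 272 + 1422.00 ≈ 1694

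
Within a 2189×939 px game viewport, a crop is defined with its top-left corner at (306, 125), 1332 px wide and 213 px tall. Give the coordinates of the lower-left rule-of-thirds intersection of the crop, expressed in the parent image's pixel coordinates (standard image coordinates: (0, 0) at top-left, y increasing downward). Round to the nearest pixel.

One third of the crop width 1332 is 444.00 px.
One third of the crop height 213 is 71.00 px.
The lower-left point is one-third across and two-thirds down within the crop:
x = 306 + 1 × 444.00 ≈ 750; y = 125 + 2 × 71.00 ≈ 267.

(750, 267)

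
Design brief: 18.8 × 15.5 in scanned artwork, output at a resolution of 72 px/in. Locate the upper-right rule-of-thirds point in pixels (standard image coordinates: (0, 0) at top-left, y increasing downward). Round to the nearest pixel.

In pixels the canvas is 18.8 × 72 = 1353.6 wide and 15.5 × 72 = 1116 tall.
The upper-right point is two-thirds across and one-third down:
x = 2 × 1353.6/3 ≈ 902; y = 1 × 1116/3 ≈ 372.

(902, 372)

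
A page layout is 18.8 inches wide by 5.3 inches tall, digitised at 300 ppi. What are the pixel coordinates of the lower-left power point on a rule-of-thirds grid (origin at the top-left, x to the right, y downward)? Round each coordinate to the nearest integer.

In pixels the canvas is 18.8 × 300 = 5640 wide and 5.3 × 300 = 1590 tall.
The lower-left point is one-third across and two-thirds down:
x = 1 × 5640/3 ≈ 1880; y = 2 × 1590/3 ≈ 1060.

x = 1880 px, y = 1060 px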